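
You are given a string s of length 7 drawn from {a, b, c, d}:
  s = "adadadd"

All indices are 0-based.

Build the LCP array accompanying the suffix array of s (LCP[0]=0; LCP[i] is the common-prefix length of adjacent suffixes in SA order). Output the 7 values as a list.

[0, 4, 2, 0, 1, 3, 1]

rank | idx | suffix
   0 |   0 | adadadd
   1 |   2 | adadd
   2 |   4 | add
   3 |   6 | d
   4 |   1 | dadadd
   5 |   3 | dadd
   6 |   5 | dd

SA = [0, 2, 4, 6, 1, 3, 5]
rank  pair      lcp
   1  s[0:],s[2:]  4  'adad'
   2  s[2:],s[4:]  2  'ad'
   3  s[4:],s[6:]  0  ''
   4  s[6:],s[1:]  1  'd'
   5  s[1:],s[3:]  3  'dad'
   6  s[3:],s[5:]  1  'd'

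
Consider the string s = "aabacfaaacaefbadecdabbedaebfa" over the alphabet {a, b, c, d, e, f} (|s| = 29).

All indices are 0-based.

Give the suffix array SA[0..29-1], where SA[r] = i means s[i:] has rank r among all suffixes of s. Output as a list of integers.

sorted suffixes:
  #0 SA[0]=28  'a'
  #1 SA[1]=6  'aaacaefbadecdabbedaebfa'
  #2 SA[2]=0  'aabacfaaacaefbadecdabbedaebfa'
  #3 SA[3]=7  'aacaefbadecdabbedaebfa'
  #4 SA[4]=1  'abacfaaacaefbadecdabbedaebfa'
  #5 SA[5]=19  'abbedaebfa'
  #6 SA[6]=8  'acaefbadecdabbedaebfa'
  #7 SA[7]=3  'acfaaacaefbadecdabbedaebfa'
  #8 SA[8]=14  'adecdabbedaebfa'
  #9 SA[9]=24  'aebfa'
  #10 SA[10]=10  'aefbadecdabbedaebfa'
  #11 SA[11]=2  'bacfaaacaefbadecdabbedaebfa'
  #12 SA[12]=13  'badecdabbedaebfa'
  #13 SA[13]=20  'bbedaebfa'
  #14 SA[14]=21  'bedaebfa'
  #15 SA[15]=26  'bfa'
  #16 SA[16]=9  'caefbadecdabbedaebfa'
  #17 SA[17]=17  'cdabbedaebfa'
  #18 SA[18]=4  'cfaaacaefbadecdabbedaebfa'
  #19 SA[19]=18  'dabbedaebfa'
  #20 SA[20]=23  'daebfa'
  #21 SA[21]=15  'decdabbedaebfa'
  #22 SA[22]=25  'ebfa'
  #23 SA[23]=16  'ecdabbedaebfa'
  #24 SA[24]=22  'edaebfa'
  #25 SA[25]=11  'efbadecdabbedaebfa'
  #26 SA[26]=27  'fa'
  #27 SA[27]=5  'faaacaefbadecdabbedaebfa'
  #28 SA[28]=12  'fbadecdabbedaebfa'

[28, 6, 0, 7, 1, 19, 8, 3, 14, 24, 10, 2, 13, 20, 21, 26, 9, 17, 4, 18, 23, 15, 25, 16, 22, 11, 27, 5, 12]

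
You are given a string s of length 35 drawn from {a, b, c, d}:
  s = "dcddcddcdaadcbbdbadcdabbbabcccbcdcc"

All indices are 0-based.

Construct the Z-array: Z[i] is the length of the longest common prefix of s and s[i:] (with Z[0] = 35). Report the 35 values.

[35, 0, 1, 6, 0, 1, 3, 0, 1, 0, 0, 2, 0, 0, 0, 1, 0, 0, 3, 0, 1, 0, 0, 0, 0, 0, 0, 0, 0, 0, 0, 0, 2, 0, 0]

Z[0]=35
i=1: i≥r, start 0; Z[1]=0
i=2: i≥r, start 0; Z[2]=1 grow→box=[2,3)
i=3: i≥r, start 0; Z[3]=6 grow→box=[3,9)
i=4: min(r-i=5, Z[1]=0)=0; Z[4]=0
i=5: min(r-i=4, Z[2]=1)=1; Z[5]=1
i=6: min(r-i=3, Z[3]=6)=3; Z[6]=3
i=7: min(r-i=2, Z[4]=0)=0; Z[7]=0
i=8: min(r-i=1, Z[5]=1)=1; Z[8]=1
i=9: i≥r, start 0; Z[9]=0
i=10: i≥r, start 0; Z[10]=0
i=11: i≥r, start 0; Z[11]=2 grow→box=[11,13)
i=12: min(r-i=1, Z[1]=0)=0; Z[12]=0
i=13: i≥r, start 0; Z[13]=0
i=14: i≥r, start 0; Z[14]=0
i=15: i≥r, start 0; Z[15]=1 grow→box=[15,16)
i=16: i≥r, start 0; Z[16]=0
i=17: i≥r, start 0; Z[17]=0
i=18: i≥r, start 0; Z[18]=3 grow→box=[18,21)
i=19: min(r-i=2, Z[1]=0)=0; Z[19]=0
i=20: min(r-i=1, Z[2]=1)=1; Z[20]=1
i=21: i≥r, start 0; Z[21]=0
i=22: i≥r, start 0; Z[22]=0
i=23: i≥r, start 0; Z[23]=0
i=24: i≥r, start 0; Z[24]=0
i=25: i≥r, start 0; Z[25]=0
i=26: i≥r, start 0; Z[26]=0
i=27: i≥r, start 0; Z[27]=0
i=28: i≥r, start 0; Z[28]=0
i=29: i≥r, start 0; Z[29]=0
i=30: i≥r, start 0; Z[30]=0
i=31: i≥r, start 0; Z[31]=0
i=32: i≥r, start 0; Z[32]=2 grow→box=[32,34)
i=33: min(r-i=1, Z[1]=0)=0; Z[33]=0
i=34: i≥r, start 0; Z[34]=0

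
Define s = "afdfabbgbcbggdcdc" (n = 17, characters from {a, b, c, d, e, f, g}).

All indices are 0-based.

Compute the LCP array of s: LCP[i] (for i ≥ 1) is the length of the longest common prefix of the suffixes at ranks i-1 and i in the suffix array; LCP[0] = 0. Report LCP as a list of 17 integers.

[0, 1, 0, 1, 1, 2, 0, 1, 1, 0, 2, 1, 0, 1, 0, 1, 1]

rank | idx | suffix
   0 |   4 | abbgbcbggdcdc
   1 |   0 | afdfabbgbcbggdcdc
   2 |   5 | bbgbcbggdcdc
   3 |   8 | bcbggdcdc
   4 |   6 | bgbcbggdcdc
   5 |  10 | bggdcdc
   6 |  16 | c
   7 |   9 | cbggdcdc
   8 |  14 | cdc
   9 |  15 | dc
  10 |  13 | dcdc
  11 |   2 | dfabbgbcbggdcdc
  12 |   3 | fabbgbcbggdcdc
  13 |   1 | fdfabbgbcbggdcdc
  14 |   7 | gbcbggdcdc
  15 |  12 | gdcdc
  16 |  11 | ggdcdc

SA = [4, 0, 5, 8, 6, 10, 16, 9, 14, 15, 13, 2, 3, 1, 7, 12, 11]
i: (SA[i-1],SA[i]) lcp shared
  1: (4,0) 1 'a'
  2: (0,5) 0 ''
  3: (5,8) 1 'b'
  4: (8,6) 1 'b'
  5: (6,10) 2 'bg'
  6: (10,16) 0 ''
  7: (16,9) 1 'c'
  8: (9,14) 1 'c'
  9: (14,15) 0 ''
  10: (15,13) 2 'dc'
  11: (13,2) 1 'd'
  12: (2,3) 0 ''
  13: (3,1) 1 'f'
  14: (1,7) 0 ''
  15: (7,12) 1 'g'
  16: (12,11) 1 'g'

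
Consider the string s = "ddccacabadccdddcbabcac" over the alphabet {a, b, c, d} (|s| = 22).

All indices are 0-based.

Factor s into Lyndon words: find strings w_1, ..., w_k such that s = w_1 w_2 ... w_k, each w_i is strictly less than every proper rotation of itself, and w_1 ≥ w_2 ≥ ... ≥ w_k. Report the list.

["d", "d", "c", "c", "ac", "abadccdddcbabcac"]

emit factor 1: 'd' (i=0, period=1)
emit factor 2: 'd' (i=1, period=1)
emit factor 3: 'c' (i=2, period=1)
emit factor 4: 'c' (i=3, period=1)
emit factor 5: 'ac' (i=4, period=2)
emit factor 6: 'abadccdddcbabcac' (i=6, period=16)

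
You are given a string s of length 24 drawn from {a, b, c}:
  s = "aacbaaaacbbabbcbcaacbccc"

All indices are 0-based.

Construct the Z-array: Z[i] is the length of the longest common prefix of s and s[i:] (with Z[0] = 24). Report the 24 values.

[24, 1, 0, 0, 2, 2, 4, 1, 0, 0, 0, 1, 0, 0, 0, 0, 0, 4, 1, 0, 0, 0, 0, 0]

Z[0]=24
i=1: outside box; Z[1]=1 scan→box=[1,2)
i=2: outside box; Z[2]=0
i=3: outside box; Z[3]=0
i=4: outside box; Z[4]=2 scan→box=[4,6)
i=5: min(r-i=1, Z[1]=1)=1; Z[5]=2 scan→box=[5,7)
i=6: min(r-i=1, Z[1]=1)=1; Z[6]=4 scan→box=[6,10)
i=7: min(r-i=3, Z[1]=1)=1; Z[7]=1
i=8: min(r-i=2, Z[2]=0)=0; Z[8]=0
i=9: min(r-i=1, Z[3]=0)=0; Z[9]=0
i=10: outside box; Z[10]=0
i=11: outside box; Z[11]=1 scan→box=[11,12)
i=12: outside box; Z[12]=0
i=13: outside box; Z[13]=0
i=14: outside box; Z[14]=0
i=15: outside box; Z[15]=0
i=16: outside box; Z[16]=0
i=17: outside box; Z[17]=4 scan→box=[17,21)
i=18: min(r-i=3, Z[1]=1)=1; Z[18]=1
i=19: min(r-i=2, Z[2]=0)=0; Z[19]=0
i=20: min(r-i=1, Z[3]=0)=0; Z[20]=0
i=21: outside box; Z[21]=0
i=22: outside box; Z[22]=0
i=23: outside box; Z[23]=0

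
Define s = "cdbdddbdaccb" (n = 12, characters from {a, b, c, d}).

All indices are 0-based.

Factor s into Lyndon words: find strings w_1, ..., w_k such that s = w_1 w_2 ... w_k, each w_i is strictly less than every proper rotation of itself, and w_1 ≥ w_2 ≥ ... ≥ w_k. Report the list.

["cd", "bddd", "bd", "accb"]

emit factor 1: 'cd' (i=0, period=2)
emit factor 2: 'bddd' (i=2, period=4)
emit factor 3: 'bd' (i=6, period=2)
emit factor 4: 'accb' (i=8, period=4)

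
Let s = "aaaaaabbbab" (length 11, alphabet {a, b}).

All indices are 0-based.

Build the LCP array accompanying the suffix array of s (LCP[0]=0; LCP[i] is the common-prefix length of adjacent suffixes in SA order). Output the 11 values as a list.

sorted suffixes:
  #0 SA[0]=0  'aaaaaabbbab'
  #1 SA[1]=1  'aaaaabbbab'
  #2 SA[2]=2  'aaaabbbab'
  #3 SA[3]=3  'aaabbbab'
  #4 SA[4]=4  'aabbbab'
  #5 SA[5]=9  'ab'
  #6 SA[6]=5  'abbbab'
  #7 SA[7]=10  'b'
  #8 SA[8]=8  'bab'
  #9 SA[9]=7  'bbab'
  #10 SA[10]=6  'bbbab'

SA = [0, 1, 2, 3, 4, 9, 5, 10, 8, 7, 6]
[i] adj suffixes → lcp
  [1] 0/1 → 5 ('aaaaa')
  [2] 1/2 → 4 ('aaaa')
  [3] 2/3 → 3 ('aaa')
  [4] 3/4 → 2 ('aa')
  [5] 4/9 → 1 ('a')
  [6] 9/5 → 2 ('ab')
  [7] 5/10 → 0 ('')
  [8] 10/8 → 1 ('b')
  [9] 8/7 → 1 ('b')
  [10] 7/6 → 2 ('bb')

[0, 5, 4, 3, 2, 1, 2, 0, 1, 1, 2]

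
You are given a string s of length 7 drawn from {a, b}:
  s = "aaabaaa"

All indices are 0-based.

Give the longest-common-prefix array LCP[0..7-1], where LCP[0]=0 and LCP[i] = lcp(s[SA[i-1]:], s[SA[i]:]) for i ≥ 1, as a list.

rank | idx | suffix
   0 |   6 | a
   1 |   5 | aa
   2 |   4 | aaa
   3 |   0 | aaabaaa
   4 |   1 | aabaaa
   5 |   2 | abaaa
   6 |   3 | baaa

SA = [6, 5, 4, 0, 1, 2, 3]
[i] adj suffixes → lcp
  [1] 6/5 → 1 ('a')
  [2] 5/4 → 2 ('aa')
  [3] 4/0 → 3 ('aaa')
  [4] 0/1 → 2 ('aa')
  [5] 1/2 → 1 ('a')
  [6] 2/3 → 0 ('')

[0, 1, 2, 3, 2, 1, 0]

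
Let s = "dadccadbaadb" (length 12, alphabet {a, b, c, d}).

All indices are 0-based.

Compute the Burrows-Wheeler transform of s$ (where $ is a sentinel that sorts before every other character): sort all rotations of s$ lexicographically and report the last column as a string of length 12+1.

bbacdddcd$aaa

rank  rotation       last
    0  $dadccadbaadb  b
    1  aadb$dadccadb  b
    2  adb$dadccadba  a
    3  adbaadb$dadcc  c
    4  adccadbaadb$d  d
    5  b$dadccadbaad  d
    6  baadb$dadccad  d
    7  cadbaadb$dadc  c
    8  ccadbaadb$dad  d
    9  dadccadbaadb$  $
   10  db$dadccadbaa  a
   11  dbaadb$dadcca  a
   12  dccadbaadb$da  a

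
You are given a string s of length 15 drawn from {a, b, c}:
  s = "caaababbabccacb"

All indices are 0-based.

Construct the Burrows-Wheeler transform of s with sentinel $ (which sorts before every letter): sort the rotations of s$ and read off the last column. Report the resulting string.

bcaabbccabaa$cab

rank  rotation          last
    0  $caaababbabccacb  b
    1  aaababbabccacb$c  c
    2  aababbabccacb$ca  a
    3  ababbabccacb$caa  a
    4  abbabccacb$caaab  b
    5  abccacb$caaababb  b
    6  acb$caaababbabcc  c
    7  b$caaababbabccac  c
    8  babbabccacb$caaa  a
    9  babccacb$caaabab  b
   10  bbabccacb$caaaba  a
   11  bccacb$caaababba  a
   12  caaababbabccacb$  $
   13  cacb$caaababbabc  c
   14  cb$caaababbabcca  a
   15  ccacb$caaababbab  b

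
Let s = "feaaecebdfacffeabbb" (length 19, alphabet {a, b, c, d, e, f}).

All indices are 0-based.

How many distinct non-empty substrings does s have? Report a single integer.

rank | idx | suffix
   0 |   2 | aaecebdfacffeabbb
   1 |  15 | abbb
   2 |  10 | acffeabbb
   3 |   3 | aecebdfacffeabbb
   4 |  18 | b
   5 |  17 | bb
   6 |  16 | bbb
   7 |   7 | bdfacffeabbb
   8 |   5 | cebdfacffeabbb
   9 |  11 | cffeabbb
  10 |   8 | dfacffeabbb
  11 |   1 | eaaecebdfacffeabbb
  12 |  14 | eabbb
  13 |   6 | ebdfacffeabbb
  14 |   4 | ecebdfacffeabbb
  15 |   9 | facffeabbb
  16 |   0 | feaaecebdfacffeabbb
  17 |  13 | feabbb
  18 |  12 | ffeabbb

SA = [2, 15, 10, 3, 18, 17, 16, 7, 5, 11, 8, 1, 14, 6, 4, 9, 0, 13, 12]
[i] adj suffixes → lcp
  [1] 2/15 → 1 ('a')
  [2] 15/10 → 1 ('a')
  [3] 10/3 → 1 ('a')
  [4] 3/18 → 0 ('')
  [5] 18/17 → 1 ('b')
  [6] 17/16 → 2 ('bb')
  [7] 16/7 → 1 ('b')
  [8] 7/5 → 0 ('')
  [9] 5/11 → 1 ('c')
  [10] 11/8 → 0 ('')
  [11] 8/1 → 0 ('')
  [12] 1/14 → 2 ('ea')
  [13] 14/6 → 1 ('e')
  [14] 6/4 → 1 ('e')
  [15] 4/9 → 0 ('')
  [16] 9/0 → 1 ('f')
  [17] 0/13 → 3 ('fea')
  [18] 13/12 → 1 ('f')

n(n+1)/2 = 19·20/2 = 190
Σ LCP = 0 + 1 + 1 + 1 + 0 + 1 + 2 + 1 + 0 + 1 + 0 + 0 + 2 + 1 + 1 + 0 + 1 + 3 + 1 = 17
distinct = 190 − 17 = 173

173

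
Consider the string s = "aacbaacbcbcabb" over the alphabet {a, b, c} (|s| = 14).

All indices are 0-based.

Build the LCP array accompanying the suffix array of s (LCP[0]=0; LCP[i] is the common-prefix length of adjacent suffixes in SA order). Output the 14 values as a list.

[0, 4, 1, 1, 3, 0, 1, 1, 1, 2, 0, 1, 2, 3]

sorted suffixes:
  #0 SA[0]=0  'aacbaacbcbcabb'
  #1 SA[1]=4  'aacbcbcabb'
  #2 SA[2]=11  'abb'
  #3 SA[3]=1  'acbaacbcbcabb'
  #4 SA[4]=5  'acbcbcabb'
  #5 SA[5]=13  'b'
  #6 SA[6]=3  'baacbcbcabb'
  #7 SA[7]=12  'bb'
  #8 SA[8]=9  'bcabb'
  #9 SA[9]=7  'bcbcabb'
  #10 SA[10]=10  'cabb'
  #11 SA[11]=2  'cbaacbcbcabb'
  #12 SA[12]=8  'cbcabb'
  #13 SA[13]=6  'cbcbcabb'

SA = [0, 4, 11, 1, 5, 13, 3, 12, 9, 7, 10, 2, 8, 6]
rank  pair      lcp
   1  s[0:],s[4:]  4  'aacb'
   2  s[4:],s[11:]  1  'a'
   3  s[11:],s[1:]  1  'a'
   4  s[1:],s[5:]  3  'acb'
   5  s[5:],s[13:]  0  ''
   6  s[13:],s[3:]  1  'b'
   7  s[3:],s[12:]  1  'b'
   8  s[12:],s[9:]  1  'b'
   9  s[9:],s[7:]  2  'bc'
  10  s[7:],s[10:]  0  ''
  11  s[10:],s[2:]  1  'c'
  12  s[2:],s[8:]  2  'cb'
  13  s[8:],s[6:]  3  'cbc'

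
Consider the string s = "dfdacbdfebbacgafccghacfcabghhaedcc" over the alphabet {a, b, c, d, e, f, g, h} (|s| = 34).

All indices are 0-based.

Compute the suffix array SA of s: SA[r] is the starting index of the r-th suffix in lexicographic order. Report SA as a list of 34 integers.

[24, 3, 20, 11, 29, 14, 10, 9, 5, 25, 33, 23, 4, 32, 16, 21, 12, 17, 2, 31, 0, 6, 8, 30, 22, 15, 1, 7, 13, 18, 26, 19, 28, 27]

sorted suffixes:
  #0 SA[0]=24  'abghhaedcc'
  #1 SA[1]=3  'acbdfebbacgafccghacfcabghhaedcc'
  #2 SA[2]=20  'acfcabghhaedcc'
  #3 SA[3]=11  'acgafccghacfcabghhaedcc'
  #4 SA[4]=29  'aedcc'
  #5 SA[5]=14  'afccghacfcabghhaedcc'
  #6 SA[6]=10  'bacgafccghacfcabghhaedcc'
  #7 SA[7]=9  'bbacgafccghacfcabghhaedcc'
  #8 SA[8]=5  'bdfebbacgafccghacfcabghhaedcc'
  #9 SA[9]=25  'bghhaedcc'
  #10 SA[10]=33  'c'
  #11 SA[11]=23  'cabghhaedcc'
  #12 SA[12]=4  'cbdfebbacgafccghacfcabghhaedcc'
  #13 SA[13]=32  'cc'
  #14 SA[14]=16  'ccghacfcabghhaedcc'
  #15 SA[15]=21  'cfcabghhaedcc'
  #16 SA[16]=12  'cgafccghacfcabghhaedcc'
  #17 SA[17]=17  'cghacfcabghhaedcc'
  #18 SA[18]=2  'dacbdfebbacgafccghacfcabghhaedcc'
  #19 SA[19]=31  'dcc'
  #20 SA[20]=0  'dfdacbdfebbacgafccghacfcabghhaedcc'
  #21 SA[21]=6  'dfebbacgafccghacfcabghhaedcc'
  #22 SA[22]=8  'ebbacgafccghacfcabghhaedcc'
  #23 SA[23]=30  'edcc'
  #24 SA[24]=22  'fcabghhaedcc'
  #25 SA[25]=15  'fccghacfcabghhaedcc'
  #26 SA[26]=1  'fdacbdfebbacgafccghacfcabghhaedcc'
  #27 SA[27]=7  'febbacgafccghacfcabghhaedcc'
  #28 SA[28]=13  'gafccghacfcabghhaedcc'
  #29 SA[29]=18  'ghacfcabghhaedcc'
  #30 SA[30]=26  'ghhaedcc'
  #31 SA[31]=19  'hacfcabghhaedcc'
  #32 SA[32]=28  'haedcc'
  #33 SA[33]=27  'hhaedcc'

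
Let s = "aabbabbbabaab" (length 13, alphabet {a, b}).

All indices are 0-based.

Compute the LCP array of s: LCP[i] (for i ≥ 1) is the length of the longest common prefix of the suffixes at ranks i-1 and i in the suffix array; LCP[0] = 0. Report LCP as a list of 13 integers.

[0, 3, 1, 2, 2, 3, 0, 1, 2, 3, 1, 4, 2]

sorted suffixes:
  #0 SA[0]=10  'aab'
  #1 SA[1]=0  'aabbabbbabaab'
  #2 SA[2]=11  'ab'
  #3 SA[3]=8  'abaab'
  #4 SA[4]=1  'abbabbbabaab'
  #5 SA[5]=4  'abbbabaab'
  #6 SA[6]=12  'b'
  #7 SA[7]=9  'baab'
  #8 SA[8]=7  'babaab'
  #9 SA[9]=3  'babbbabaab'
  #10 SA[10]=6  'bbabaab'
  #11 SA[11]=2  'bbabbbabaab'
  #12 SA[12]=5  'bbbabaab'

SA = [10, 0, 11, 8, 1, 4, 12, 9, 7, 3, 6, 2, 5]
rank  pair      lcp
   1  s[10:],s[0:]  3  'aab'
   2  s[0:],s[11:]  1  'a'
   3  s[11:],s[8:]  2  'ab'
   4  s[8:],s[1:]  2  'ab'
   5  s[1:],s[4:]  3  'abb'
   6  s[4:],s[12:]  0  ''
   7  s[12:],s[9:]  1  'b'
   8  s[9:],s[7:]  2  'ba'
   9  s[7:],s[3:]  3  'bab'
  10  s[3:],s[6:]  1  'b'
  11  s[6:],s[2:]  4  'bbab'
  12  s[2:],s[5:]  2  'bb'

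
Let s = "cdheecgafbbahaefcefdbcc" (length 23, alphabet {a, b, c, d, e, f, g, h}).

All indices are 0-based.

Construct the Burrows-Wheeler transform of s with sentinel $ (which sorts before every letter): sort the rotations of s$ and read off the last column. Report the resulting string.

chgbbfdcb$fefcehacaeecad

rank  rotation                  last
    0  $cdheecgafbbahaefcefdbcc  c
    1  aefcefdbcc$cdheecgafbbah  h
    2  afbbahaefcefdbcc$cdheecg  g
    3  ahaefcefdbcc$cdheecgafbb  b
    4  bahaefcefdbcc$cdheecgafb  b
    5  bbahaefcefdbcc$cdheecgaf  f
    6  bcc$cdheecgafbbahaefcefd  d
    7  c$cdheecgafbbahaefcefdbc  c
    8  cc$cdheecgafbbahaefcefdb  b
    9  cdheecgafbbahaefcefdbcc$  $
   10  cefdbcc$cdheecgafbbahaef  f
   11  cgafbbahaefcefdbcc$cdhee  e
   12  dbcc$cdheecgafbbahaefcef  f
   13  dheecgafbbahaefcefdbcc$c  c
   14  ecgafbbahaefcefdbcc$cdhe  e
   15  eecgafbbahaefcefdbcc$cdh  h
   16  efcefdbcc$cdheecgafbbaha  a
   17  efdbcc$cdheecgafbbahaefc  c
   18  fbbahaefcefdbcc$cdheecga  a
   19  fcefdbcc$cdheecgafbbahae  e
   20  fdbcc$cdheecgafbbahaefce  e
   21  gafbbahaefcefdbcc$cdheec  c
   22  haefcefdbcc$cdheecgafbba  a
   23  heecgafbbahaefcefdbcc$cd  d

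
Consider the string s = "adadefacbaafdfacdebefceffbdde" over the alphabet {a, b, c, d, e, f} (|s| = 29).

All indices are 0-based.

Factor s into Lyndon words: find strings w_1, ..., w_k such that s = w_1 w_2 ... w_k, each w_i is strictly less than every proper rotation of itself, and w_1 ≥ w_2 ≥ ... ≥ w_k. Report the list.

["adadef", "acb", "aafdfacdebefceffbdde"]

emit factor 1: 'adadef' (i=0, period=6)
emit factor 2: 'acb' (i=6, period=3)
emit factor 3: 'aafdfacdebefceffbdde' (i=9, period=20)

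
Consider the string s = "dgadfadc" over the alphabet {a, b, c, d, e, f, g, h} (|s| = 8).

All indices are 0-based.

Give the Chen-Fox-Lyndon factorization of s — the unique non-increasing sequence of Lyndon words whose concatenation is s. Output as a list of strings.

["dg", "adf", "adc"]

emit factor 1: 'dg' (i=0, period=2)
emit factor 2: 'adf' (i=2, period=3)
emit factor 3: 'adc' (i=5, period=3)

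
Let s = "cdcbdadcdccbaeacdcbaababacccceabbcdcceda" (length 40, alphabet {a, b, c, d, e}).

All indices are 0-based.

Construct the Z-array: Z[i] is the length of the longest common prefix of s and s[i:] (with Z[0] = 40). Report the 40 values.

[40, 0, 1, 0, 0, 0, 0, 3, 0, 1, 1, 0, 0, 0, 0, 4, 0, 1, 0, 0, 0, 0, 0, 0, 0, 1, 1, 1, 1, 0, 0, 0, 0, 3, 0, 1, 1, 0, 0, 0]

Z[0]=40
i=1: i≥r, start 0; Z[1]=0
i=2: i≥r, start 0; Z[2]=1 grow→box=[2,3)
i=3: i≥r, start 0; Z[3]=0
i=4: i≥r, start 0; Z[4]=0
i=5: i≥r, start 0; Z[5]=0
i=6: i≥r, start 0; Z[6]=0
i=7: i≥r, start 0; Z[7]=3 grow→box=[7,10)
i=8: min(r-i=2, Z[1]=0)=0; Z[8]=0
i=9: min(r-i=1, Z[2]=1)=1; Z[9]=1
i=10: i≥r, start 0; Z[10]=1 grow→box=[10,11)
i=11: i≥r, start 0; Z[11]=0
i=12: i≥r, start 0; Z[12]=0
i=13: i≥r, start 0; Z[13]=0
i=14: i≥r, start 0; Z[14]=0
i=15: i≥r, start 0; Z[15]=4 grow→box=[15,19)
i=16: min(r-i=3, Z[1]=0)=0; Z[16]=0
i=17: min(r-i=2, Z[2]=1)=1; Z[17]=1
i=18: min(r-i=1, Z[3]=0)=0; Z[18]=0
i=19: i≥r, start 0; Z[19]=0
i=20: i≥r, start 0; Z[20]=0
i=21: i≥r, start 0; Z[21]=0
i=22: i≥r, start 0; Z[22]=0
i=23: i≥r, start 0; Z[23]=0
i=24: i≥r, start 0; Z[24]=0
i=25: i≥r, start 0; Z[25]=1 grow→box=[25,26)
i=26: i≥r, start 0; Z[26]=1 grow→box=[26,27)
i=27: i≥r, start 0; Z[27]=1 grow→box=[27,28)
i=28: i≥r, start 0; Z[28]=1 grow→box=[28,29)
i=29: i≥r, start 0; Z[29]=0
i=30: i≥r, start 0; Z[30]=0
i=31: i≥r, start 0; Z[31]=0
i=32: i≥r, start 0; Z[32]=0
i=33: i≥r, start 0; Z[33]=3 grow→box=[33,36)
i=34: min(r-i=2, Z[1]=0)=0; Z[34]=0
i=35: min(r-i=1, Z[2]=1)=1; Z[35]=1
i=36: i≥r, start 0; Z[36]=1 grow→box=[36,37)
i=37: i≥r, start 0; Z[37]=0
i=38: i≥r, start 0; Z[38]=0
i=39: i≥r, start 0; Z[39]=0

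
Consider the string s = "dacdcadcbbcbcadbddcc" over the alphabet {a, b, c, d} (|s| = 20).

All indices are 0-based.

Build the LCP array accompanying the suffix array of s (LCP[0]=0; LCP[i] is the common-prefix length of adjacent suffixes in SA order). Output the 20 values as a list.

rank | idx | suffix
   0 |   1 | acdcadcbbcbcadbddcc
   1 |  13 | adbddcc
   2 |   5 | adcbbcbcadbddcc
   3 |   8 | bbcbcadbddcc
   4 |  11 | bcadbddcc
   5 |   9 | bcbcadbddcc
   6 |  15 | bddcc
   7 |  19 | c
   8 |  12 | cadbddcc
   9 |   4 | cadcbbcbcadbddcc
  10 |   7 | cbbcbcadbddcc
  11 |  10 | cbcadbddcc
  12 |  18 | cc
  13 |   2 | cdcadcbbcbcadbddcc
  14 |   0 | dacdcadcbbcbcadbddcc
  15 |  14 | dbddcc
  16 |   3 | dcadcbbcbcadbddcc
  17 |   6 | dcbbcbcadbddcc
  18 |  17 | dcc
  19 |  16 | ddcc

SA = [1, 13, 5, 8, 11, 9, 15, 19, 12, 4, 7, 10, 18, 2, 0, 14, 3, 6, 17, 16]
i: (SA[i-1],SA[i]) lcp shared
  1: (1,13) 1 'a'
  2: (13,5) 2 'ad'
  3: (5,8) 0 ''
  4: (8,11) 1 'b'
  5: (11,9) 2 'bc'
  6: (9,15) 1 'b'
  7: (15,19) 0 ''
  8: (19,12) 1 'c'
  9: (12,4) 3 'cad'
  10: (4,7) 1 'c'
  11: (7,10) 2 'cb'
  12: (10,18) 1 'c'
  13: (18,2) 1 'c'
  14: (2,0) 0 ''
  15: (0,14) 1 'd'
  16: (14,3) 1 'd'
  17: (3,6) 2 'dc'
  18: (6,17) 2 'dc'
  19: (17,16) 1 'd'

[0, 1, 2, 0, 1, 2, 1, 0, 1, 3, 1, 2, 1, 1, 0, 1, 1, 2, 2, 1]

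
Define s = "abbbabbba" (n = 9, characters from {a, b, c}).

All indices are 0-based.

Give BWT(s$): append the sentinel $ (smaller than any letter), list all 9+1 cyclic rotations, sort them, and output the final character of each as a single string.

rank  rotation    last
    0  $abbbabbba  a
    1  a$abbbabbb  b
    2  abbba$abbb  b
    3  abbbabbba$  $
    4  ba$abbbabb  b
    5  babbba$abb  b
    6  bba$abbbab  b
    7  bbabbba$ab  b
    8  bbba$abbba  a
    9  bbbabbba$a  a

abb$bbbbaa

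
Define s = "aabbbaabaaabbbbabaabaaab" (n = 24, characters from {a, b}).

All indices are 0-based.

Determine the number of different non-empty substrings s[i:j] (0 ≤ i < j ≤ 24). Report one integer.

225

rank | idx | suffix
   0 |  20 | aaab
   1 |   8 | aaabbbbabaabaaab
   2 |  21 | aab
   3 |  17 | aabaaab
   4 |   5 | aabaaabbbbabaabaaab
   5 |   0 | aabbbaabaaabbbbabaabaaab
   6 |   9 | aabbbbabaabaaab
   7 |  22 | ab
   8 |  18 | abaaab
   9 |   6 | abaaabbbbabaabaaab
  10 |  15 | abaabaaab
  11 |   1 | abbbaabaaabbbbabaabaaab
  12 |  10 | abbbbabaabaaab
  13 |  23 | b
  14 |  19 | baaab
  15 |   7 | baaabbbbabaabaaab
  16 |  16 | baabaaab
  17 |   4 | baabaaabbbbabaabaaab
  18 |  14 | babaabaaab
  19 |   3 | bbaabaaabbbbabaabaaab
  20 |  13 | bbabaabaaab
  21 |   2 | bbbaabaaabbbbabaabaaab
  22 |  12 | bbbabaabaaab
  23 |  11 | bbbbabaabaaab

SA = [20, 8, 21, 17, 5, 0, 9, 22, 18, 6, 15, 1, 10, 23, 19, 7, 16, 4, 14, 3, 13, 2, 12, 11]
rank  pair      lcp
   1  s[20:],s[8:]  4  'aaab'
   2  s[8:],s[21:]  2  'aa'
   3  s[21:],s[17:]  3  'aab'
   4  s[17:],s[5:]  7  'aabaaab'
   5  s[5:],s[0:]  3  'aab'
   6  s[0:],s[9:]  5  'aabbb'
   7  s[9:],s[22:]  1  'a'
   8  s[22:],s[18:]  2  'ab'
   9  s[18:],s[6:]  6  'abaaab'
  10  s[6:],s[15:]  4  'abaa'
  11  s[15:],s[1:]  2  'ab'
  12  s[1:],s[10:]  4  'abbb'
  13  s[10:],s[23:]  0  ''
  14  s[23:],s[19:]  1  'b'
  15  s[19:],s[7:]  5  'baaab'
  16  s[7:],s[16:]  3  'baa'
  17  s[16:],s[4:]  8  'baabaaab'
  18  s[4:],s[14:]  2  'ba'
  19  s[14:],s[3:]  1  'b'
  20  s[3:],s[13:]  3  'bba'
  21  s[13:],s[2:]  2  'bb'
  22  s[2:],s[12:]  4  'bbba'
  23  s[12:],s[11:]  3  'bbb'

n(n+1)/2 = 24·25/2 = 300
Σ LCP = 0 + 4 + 2 + 3 + 7 + 3 + 5 + 1 + 2 + 6 + 4 + 2 + 4 + 0 + 1 + 5 + 3 + 8 + 2 + 1 + 3 + 2 + 4 + 3 = 75
distinct = 300 − 75 = 225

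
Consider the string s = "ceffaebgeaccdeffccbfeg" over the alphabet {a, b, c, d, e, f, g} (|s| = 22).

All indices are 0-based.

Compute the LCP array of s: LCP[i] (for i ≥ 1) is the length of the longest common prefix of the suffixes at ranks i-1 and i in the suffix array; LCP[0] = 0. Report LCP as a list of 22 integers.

[0, 1, 0, 1, 0, 1, 2, 1, 1, 0, 0, 1, 1, 3, 1, 0, 1, 1, 1, 2, 0, 1]

rank | idx | suffix
   0 |   9 | accdeffccbfeg
   1 |   4 | aebgeaccdeffccbfeg
   2 |  18 | bfeg
   3 |   6 | bgeaccdeffccbfeg
   4 |  17 | cbfeg
   5 |  16 | ccbfeg
   6 |  10 | ccdeffccbfeg
   7 |  11 | cdeffccbfeg
   8 |   0 | ceffaebgeaccdeffccbfeg
   9 |  12 | deffccbfeg
  10 |   8 | eaccdeffccbfeg
  11 |   5 | ebgeaccdeffccbfeg
  12 |   1 | effaebgeaccdeffccbfeg
  13 |  13 | effccbfeg
  14 |  20 | eg
  15 |   3 | faebgeaccdeffccbfeg
  16 |  15 | fccbfeg
  17 |  19 | feg
  18 |   2 | ffaebgeaccdeffccbfeg
  19 |  14 | ffccbfeg
  20 |  21 | g
  21 |   7 | geaccdeffccbfeg

SA = [9, 4, 18, 6, 17, 16, 10, 11, 0, 12, 8, 5, 1, 13, 20, 3, 15, 19, 2, 14, 21, 7]
i: (SA[i-1],SA[i]) lcp shared
  1: (9,4) 1 'a'
  2: (4,18) 0 ''
  3: (18,6) 1 'b'
  4: (6,17) 0 ''
  5: (17,16) 1 'c'
  6: (16,10) 2 'cc'
  7: (10,11) 1 'c'
  8: (11,0) 1 'c'
  9: (0,12) 0 ''
  10: (12,8) 0 ''
  11: (8,5) 1 'e'
  12: (5,1) 1 'e'
  13: (1,13) 3 'eff'
  14: (13,20) 1 'e'
  15: (20,3) 0 ''
  16: (3,15) 1 'f'
  17: (15,19) 1 'f'
  18: (19,2) 1 'f'
  19: (2,14) 2 'ff'
  20: (14,21) 0 ''
  21: (21,7) 1 'g'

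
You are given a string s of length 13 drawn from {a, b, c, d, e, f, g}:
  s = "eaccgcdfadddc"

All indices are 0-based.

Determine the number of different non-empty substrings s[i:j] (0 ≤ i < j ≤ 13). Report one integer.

rank→(start, suffix):
  0 → (1, 'accgcdfadddc')
  1 → (8, 'adddc')
  2 → (12, 'c')
  3 → (2, 'ccgcdfadddc')
  4 → (5, 'cdfadddc')
  5 → (3, 'cgcdfadddc')
  6 → (11, 'dc')
  7 → (10, 'ddc')
  8 → (9, 'dddc')
  9 → (6, 'dfadddc')
  10 → (0, 'eaccgcdfadddc')
  11 → (7, 'fadddc')
  12 → (4, 'gcdfadddc')

SA = [1, 8, 12, 2, 5, 3, 11, 10, 9, 6, 0, 7, 4]
[i] adj suffixes → lcp
  [1] 1/8 → 1 ('a')
  [2] 8/12 → 0 ('')
  [3] 12/2 → 1 ('c')
  [4] 2/5 → 1 ('c')
  [5] 5/3 → 1 ('c')
  [6] 3/11 → 0 ('')
  [7] 11/10 → 1 ('d')
  [8] 10/9 → 2 ('dd')
  [9] 9/6 → 1 ('d')
  [10] 6/0 → 0 ('')
  [11] 0/7 → 0 ('')
  [12] 7/4 → 0 ('')

n(n+1)/2 = 13·14/2 = 91
Σ LCP = 0 + 1 + 0 + 1 + 1 + 1 + 0 + 1 + 2 + 1 + 0 + 0 + 0 = 8
distinct = 91 − 8 = 83

83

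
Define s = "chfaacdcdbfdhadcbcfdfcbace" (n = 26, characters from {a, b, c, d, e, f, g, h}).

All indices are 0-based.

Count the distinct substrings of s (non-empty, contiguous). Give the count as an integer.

327

rank | idx | suffix
   0 |   3 | aacdcdbfdhadcbcfdfcbace
   1 |   4 | acdcdbfdhadcbcfdfcbace
   2 |  23 | ace
   3 |  13 | adcbcfdfcbace
   4 |  22 | bace
   5 |  16 | bcfdfcbace
   6 |   9 | bfdhadcbcfdfcbace
   7 |  21 | cbace
   8 |  15 | cbcfdfcbace
   9 |   7 | cdbfdhadcbcfdfcbace
  10 |   5 | cdcdbfdhadcbcfdfcbace
  11 |  24 | ce
  12 |  17 | cfdfcbace
  13 |   0 | chfaacdcdbfdhadcbcfdfcbace
  14 |   8 | dbfdhadcbcfdfcbace
  15 |  14 | dcbcfdfcbace
  16 |   6 | dcdbfdhadcbcfdfcbace
  17 |  19 | dfcbace
  18 |  11 | dhadcbcfdfcbace
  19 |  25 | e
  20 |   2 | faacdcdbfdhadcbcfdfcbace
  21 |  20 | fcbace
  22 |  18 | fdfcbace
  23 |  10 | fdhadcbcfdfcbace
  24 |  12 | hadcbcfdfcbace
  25 |   1 | hfaacdcdbfdhadcbcfdfcbace

SA = [3, 4, 23, 13, 22, 16, 9, 21, 15, 7, 5, 24, 17, 0, 8, 14, 6, 19, 11, 25, 2, 20, 18, 10, 12, 1]
rank  pair      lcp
   1  s[3:],s[4:]  1  'a'
   2  s[4:],s[23:]  2  'ac'
   3  s[23:],s[13:]  1  'a'
   4  s[13:],s[22:]  0  ''
   5  s[22:],s[16:]  1  'b'
   6  s[16:],s[9:]  1  'b'
   7  s[9:],s[21:]  0  ''
   8  s[21:],s[15:]  2  'cb'
   9  s[15:],s[7:]  1  'c'
  10  s[7:],s[5:]  2  'cd'
  11  s[5:],s[24:]  1  'c'
  12  s[24:],s[17:]  1  'c'
  13  s[17:],s[0:]  1  'c'
  14  s[0:],s[8:]  0  ''
  15  s[8:],s[14:]  1  'd'
  16  s[14:],s[6:]  2  'dc'
  17  s[6:],s[19:]  1  'd'
  18  s[19:],s[11:]  1  'd'
  19  s[11:],s[25:]  0  ''
  20  s[25:],s[2:]  0  ''
  21  s[2:],s[20:]  1  'f'
  22  s[20:],s[18:]  1  'f'
  23  s[18:],s[10:]  2  'fd'
  24  s[10:],s[12:]  0  ''
  25  s[12:],s[1:]  1  'h'

n(n+1)/2 = 26·27/2 = 351
Σ LCP = 0 + 1 + 2 + 1 + 0 + 1 + 1 + 0 + 2 + 1 + 2 + 1 + 1 + 1 + 0 + 1 + 2 + 1 + 1 + 0 + 0 + 1 + 1 + 2 + 0 + 1 = 24
distinct = 351 − 24 = 327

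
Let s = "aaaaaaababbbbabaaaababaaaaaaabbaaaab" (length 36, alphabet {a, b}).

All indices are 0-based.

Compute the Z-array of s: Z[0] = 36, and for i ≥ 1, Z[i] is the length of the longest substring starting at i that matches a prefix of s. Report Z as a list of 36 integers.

Z[0]=36
i=1: i≥r, start 0; Z[1]=6 grow→box=[1,7)
i=2: min(r-i=5, Z[1]=6)=5; Z[2]=5
i=3: min(r-i=4, Z[2]=5)=4; Z[3]=4
i=4: min(r-i=3, Z[3]=4)=3; Z[4]=3
i=5: min(r-i=2, Z[4]=3)=2; Z[5]=2
i=6: min(r-i=1, Z[5]=2)=1; Z[6]=1
i=7: i≥r, start 0; Z[7]=0
i=8: i≥r, start 0; Z[8]=1 grow→box=[8,9)
i=9: i≥r, start 0; Z[9]=0
i=10: i≥r, start 0; Z[10]=0
i=11: i≥r, start 0; Z[11]=0
i=12: i≥r, start 0; Z[12]=0
i=13: i≥r, start 0; Z[13]=1 grow→box=[13,14)
i=14: i≥r, start 0; Z[14]=0
i=15: i≥r, start 0; Z[15]=4 grow→box=[15,19)
i=16: min(r-i=3, Z[1]=6)=3; Z[16]=3
i=17: min(r-i=2, Z[2]=5)=2; Z[17]=2
i=18: min(r-i=1, Z[3]=4)=1; Z[18]=1
i=19: i≥r, start 0; Z[19]=0
i=20: i≥r, start 0; Z[20]=1 grow→box=[20,21)
i=21: i≥r, start 0; Z[21]=0
i=22: i≥r, start 0; Z[22]=8 grow→box=[22,30)
i=23: min(r-i=7, Z[1]=6)=6; Z[23]=6
i=24: min(r-i=6, Z[2]=5)=5; Z[24]=5
i=25: min(r-i=5, Z[3]=4)=4; Z[25]=4
i=26: min(r-i=4, Z[4]=3)=3; Z[26]=3
i=27: min(r-i=3, Z[5]=2)=2; Z[27]=2
i=28: min(r-i=2, Z[6]=1)=1; Z[28]=1
i=29: min(r-i=1, Z[7]=0)=0; Z[29]=0
i=30: i≥r, start 0; Z[30]=0
i=31: i≥r, start 0; Z[31]=4 grow→box=[31,35)
i=32: min(r-i=3, Z[1]=6)=3; Z[32]=3
i=33: min(r-i=2, Z[2]=5)=2; Z[33]=2
i=34: min(r-i=1, Z[3]=4)=1; Z[34]=1
i=35: i≥r, start 0; Z[35]=0

[36, 6, 5, 4, 3, 2, 1, 0, 1, 0, 0, 0, 0, 1, 0, 4, 3, 2, 1, 0, 1, 0, 8, 6, 5, 4, 3, 2, 1, 0, 0, 4, 3, 2, 1, 0]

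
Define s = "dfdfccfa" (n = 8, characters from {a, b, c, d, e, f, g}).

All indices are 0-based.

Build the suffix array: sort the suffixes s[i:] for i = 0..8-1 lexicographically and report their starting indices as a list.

rank→(start, suffix):
  0 → (7, 'a')
  1 → (4, 'ccfa')
  2 → (5, 'cfa')
  3 → (2, 'dfccfa')
  4 → (0, 'dfdfccfa')
  5 → (6, 'fa')
  6 → (3, 'fccfa')
  7 → (1, 'fdfccfa')

[7, 4, 5, 2, 0, 6, 3, 1]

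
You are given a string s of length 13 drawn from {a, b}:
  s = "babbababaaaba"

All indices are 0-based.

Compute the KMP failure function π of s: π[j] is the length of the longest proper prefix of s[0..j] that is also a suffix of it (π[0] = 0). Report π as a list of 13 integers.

[0, 0, 1, 1, 2, 3, 2, 3, 2, 0, 0, 1, 2]

π[0] = 0
j=1 s[j]='a': π[1]=0 (border '')
j=2 s[j]='b': π[2]=1 (border 'b')
j=3 s[j]='b': k: 1→0; π[3]=1 (border 'b')
j=4 s[j]='a': π[4]=2 (border 'ba')
j=5 s[j]='b': π[5]=3 (border 'bab')
j=6 s[j]='a': k: 3→1; π[6]=2 (border 'ba')
j=7 s[j]='b': π[7]=3 (border 'bab')
j=8 s[j]='a': k: 3→1; π[8]=2 (border 'ba')
j=9 s[j]='a': k: 2→0; π[9]=0 (border '')
j=10 s[j]='a': π[10]=0 (border '')
j=11 s[j]='b': π[11]=1 (border 'b')
j=12 s[j]='a': π[12]=2 (border 'ba')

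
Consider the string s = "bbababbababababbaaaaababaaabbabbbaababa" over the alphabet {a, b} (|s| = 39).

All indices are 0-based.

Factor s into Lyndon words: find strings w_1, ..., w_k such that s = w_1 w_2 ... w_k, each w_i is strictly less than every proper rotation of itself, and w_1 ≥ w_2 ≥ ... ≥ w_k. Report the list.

emit factor 1: 'b' (i=0, period=1)
emit factor 2: 'b' (i=1, period=1)
emit factor 3: 'ababb' (i=2, period=5)
emit factor 4: 'ababababb' (i=7, period=9)
emit factor 5: 'aaaaababaaabbabbbaabab' (i=16, period=22)
emit factor 6: 'a' (i=38, period=1)

["b", "b", "ababb", "ababababb", "aaaaababaaabbabbbaabab", "a"]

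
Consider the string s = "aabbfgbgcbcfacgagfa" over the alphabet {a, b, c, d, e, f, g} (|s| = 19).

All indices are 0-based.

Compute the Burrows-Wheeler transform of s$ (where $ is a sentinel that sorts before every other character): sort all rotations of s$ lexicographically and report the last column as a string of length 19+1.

rank  rotation              last
    0  $aabbfgbgcbcfacgagfa  a
    1  a$aabbfgbgcbcfacgagf  f
    2  aabbfgbgcbcfacgagfa$  $
    3  abbfgbgcbcfacgagfa$a  a
    4  acgagfa$aabbfgbgcbcf  f
    5  agfa$aabbfgbgcbcfacg  g
    6  bbfgbgcbcfacgagfa$aa  a
    7  bcfacgagfa$aabbfgbgc  c
    8  bfgbgcbcfacgagfa$aab  b
    9  bgcbcfacgagfa$aabbfg  g
   10  cbcfacgagfa$aabbfgbg  g
   11  cfacgagfa$aabbfgbgcb  b
   12  cgagfa$aabbfgbgcbcfa  a
   13  fa$aabbfgbgcbcfacgag  g
   14  facgagfa$aabbfgbgcbc  c
   15  fgbgcbcfacgagfa$aabb  b
   16  gagfa$aabbfgbgcbcfac  c
   17  gbgcbcfacgagfa$aabbf  f
   18  gcbcfacgagfa$aabbfgb  b
   19  gfa$aabbfgbgcbcfacga  a

af$afgacbggbagcbcfba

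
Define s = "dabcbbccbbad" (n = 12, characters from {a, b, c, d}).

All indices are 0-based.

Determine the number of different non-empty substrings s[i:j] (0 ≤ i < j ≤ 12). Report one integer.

66

rank→(start, suffix):
  0 → (1, 'abcbbccbbad')
  1 → (10, 'ad')
  2 → (9, 'bad')
  3 → (8, 'bbad')
  4 → (4, 'bbccbbad')
  5 → (2, 'bcbbccbbad')
  6 → (5, 'bccbbad')
  7 → (7, 'cbbad')
  8 → (3, 'cbbccbbad')
  9 → (6, 'ccbbad')
  10 → (11, 'd')
  11 → (0, 'dabcbbccbbad')

SA = [1, 10, 9, 8, 4, 2, 5, 7, 3, 6, 11, 0]
i: (SA[i-1],SA[i]) lcp shared
  1: (1,10) 1 'a'
  2: (10,9) 0 ''
  3: (9,8) 1 'b'
  4: (8,4) 2 'bb'
  5: (4,2) 1 'b'
  6: (2,5) 2 'bc'
  7: (5,7) 0 ''
  8: (7,3) 3 'cbb'
  9: (3,6) 1 'c'
  10: (6,11) 0 ''
  11: (11,0) 1 'd'

n(n+1)/2 = 12·13/2 = 78
Σ LCP = 0 + 1 + 0 + 1 + 2 + 1 + 2 + 0 + 3 + 1 + 0 + 1 = 12
distinct = 78 − 12 = 66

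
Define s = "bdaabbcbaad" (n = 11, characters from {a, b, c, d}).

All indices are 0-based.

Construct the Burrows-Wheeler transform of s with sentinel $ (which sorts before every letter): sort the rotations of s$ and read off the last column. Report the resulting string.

ddbaacab$bab

rank  rotation      last
    0  $bdaabbcbaad  d
    1  aabbcbaad$bd  d
    2  aad$bdaabbcb  b
    3  abbcbaad$bda  a
    4  ad$bdaabbcba  a
    5  baad$bdaabbc  c
    6  bbcbaad$bdaa  a
    7  bcbaad$bdaab  b
    8  bdaabbcbaad$  $
    9  cbaad$bdaabb  b
   10  d$bdaabbcbaa  a
   11  daabbcbaad$b  b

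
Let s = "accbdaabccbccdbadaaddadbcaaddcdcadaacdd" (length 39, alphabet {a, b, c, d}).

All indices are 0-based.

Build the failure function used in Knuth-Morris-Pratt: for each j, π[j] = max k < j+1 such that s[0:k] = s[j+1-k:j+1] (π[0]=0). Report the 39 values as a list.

[0, 0, 0, 0, 0, 1, 1, 0, 0, 0, 0, 0, 0, 0, 0, 1, 0, 1, 1, 0, 0, 1, 0, 0, 0, 1, 1, 0, 0, 0, 0, 0, 1, 0, 1, 1, 2, 0, 0]

π[0] = 0
j=1 s[j]='c': π[1]=0 (border '')
j=2 s[j]='c': π[2]=0 (border '')
j=3 s[j]='b': π[3]=0 (border '')
j=4 s[j]='d': π[4]=0 (border '')
j=5 s[j]='a': π[5]=1 (border 'a')
j=6 s[j]='a': k: 1→0; π[6]=1 (border 'a')
j=7 s[j]='b': k: 1→0; π[7]=0 (border '')
j=8 s[j]='c': π[8]=0 (border '')
j=9 s[j]='c': π[9]=0 (border '')
j=10 s[j]='b': π[10]=0 (border '')
j=11 s[j]='c': π[11]=0 (border '')
j=12 s[j]='c': π[12]=0 (border '')
j=13 s[j]='d': π[13]=0 (border '')
j=14 s[j]='b': π[14]=0 (border '')
j=15 s[j]='a': π[15]=1 (border 'a')
j=16 s[j]='d': k: 1→0; π[16]=0 (border '')
j=17 s[j]='a': π[17]=1 (border 'a')
j=18 s[j]='a': k: 1→0; π[18]=1 (border 'a')
j=19 s[j]='d': k: 1→0; π[19]=0 (border '')
j=20 s[j]='d': π[20]=0 (border '')
j=21 s[j]='a': π[21]=1 (border 'a')
j=22 s[j]='d': k: 1→0; π[22]=0 (border '')
j=23 s[j]='b': π[23]=0 (border '')
j=24 s[j]='c': π[24]=0 (border '')
j=25 s[j]='a': π[25]=1 (border 'a')
j=26 s[j]='a': k: 1→0; π[26]=1 (border 'a')
j=27 s[j]='d': k: 1→0; π[27]=0 (border '')
j=28 s[j]='d': π[28]=0 (border '')
j=29 s[j]='c': π[29]=0 (border '')
j=30 s[j]='d': π[30]=0 (border '')
j=31 s[j]='c': π[31]=0 (border '')
j=32 s[j]='a': π[32]=1 (border 'a')
j=33 s[j]='d': k: 1→0; π[33]=0 (border '')
j=34 s[j]='a': π[34]=1 (border 'a')
j=35 s[j]='a': k: 1→0; π[35]=1 (border 'a')
j=36 s[j]='c': π[36]=2 (border 'ac')
j=37 s[j]='d': k: 2→0; π[37]=0 (border '')
j=38 s[j]='d': π[38]=0 (border '')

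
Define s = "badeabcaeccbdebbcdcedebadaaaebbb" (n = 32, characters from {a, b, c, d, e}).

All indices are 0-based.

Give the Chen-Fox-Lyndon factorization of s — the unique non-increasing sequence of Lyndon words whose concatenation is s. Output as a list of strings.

emit factor 1: 'b' (i=0, period=1)
emit factor 2: 'ade' (i=1, period=3)
emit factor 3: 'abcaeccbdebbcdcedebad' (i=4, period=21)
emit factor 4: 'aaaebbb' (i=25, period=7)

["b", "ade", "abcaeccbdebbcdcedebad", "aaaebbb"]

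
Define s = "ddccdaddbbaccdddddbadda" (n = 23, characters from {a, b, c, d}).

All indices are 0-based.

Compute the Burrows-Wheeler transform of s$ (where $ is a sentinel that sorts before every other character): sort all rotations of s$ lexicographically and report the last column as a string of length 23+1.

adbbdbdddaccdcdddada$ddc

rank  rotation                  last
    0  $ddccdaddbbaccdddddbadda  a
    1  a$ddccdaddbbaccdddddbadd  d
    2  accdddddbadda$ddccdaddbb  b
    3  adda$ddccdaddbbaccdddddb  b
    4  addbbaccdddddbadda$ddccd  d
    5  baccdddddbadda$ddccdaddb  b
    6  badda$ddccdaddbbaccddddd  d
    7  bbaccdddddbadda$ddccdadd  d
    8  ccdaddbbaccdddddbadda$dd  d
    9  ccdddddbadda$ddccdaddbba  a
   10  cdaddbbaccdddddbadda$ddc  c
   11  cdddddbadda$ddccdaddbbac  c
   12  da$ddccdaddbbaccdddddbad  d
   13  daddbbaccdddddbadda$ddcc  c
   14  dbadda$ddccdaddbbaccdddd  d
   15  dbbaccdddddbadda$ddccdad  d
   16  dccdaddbbaccdddddbadda$d  d
   17  dda$ddccdaddbbaccdddddba  a
   18  ddbadda$ddccdaddbbaccddd  d
   19  ddbbaccdddddbadda$ddccda  a
   20  ddccdaddbbaccdddddbadda$  $
   21  dddbadda$ddccdaddbbaccdd  d
   22  ddddbadda$ddccdaddbbaccd  d
   23  dddddbadda$ddccdaddbbacc  c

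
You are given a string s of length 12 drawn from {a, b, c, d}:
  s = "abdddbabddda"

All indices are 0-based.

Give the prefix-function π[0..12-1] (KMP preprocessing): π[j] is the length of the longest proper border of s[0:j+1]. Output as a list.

π[0] = 0
j=1 s[j]='b': π[1]=0 (border '')
j=2 s[j]='d': π[2]=0 (border '')
j=3 s[j]='d': π[3]=0 (border '')
j=4 s[j]='d': π[4]=0 (border '')
j=5 s[j]='b': π[5]=0 (border '')
j=6 s[j]='a': π[6]=1 (border 'a')
j=7 s[j]='b': π[7]=2 (border 'ab')
j=8 s[j]='d': π[8]=3 (border 'abd')
j=9 s[j]='d': π[9]=4 (border 'abdd')
j=10 s[j]='d': π[10]=5 (border 'abddd')
j=11 s[j]='a': k: 5→0; π[11]=1 (border 'a')

[0, 0, 0, 0, 0, 0, 1, 2, 3, 4, 5, 1]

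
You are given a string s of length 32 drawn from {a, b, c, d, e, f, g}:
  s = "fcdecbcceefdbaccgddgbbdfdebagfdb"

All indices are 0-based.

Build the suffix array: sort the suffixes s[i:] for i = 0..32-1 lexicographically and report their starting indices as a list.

[13, 27, 31, 12, 26, 20, 5, 21, 4, 6, 14, 1, 7, 15, 30, 11, 17, 24, 2, 22, 18, 25, 3, 8, 9, 0, 29, 10, 23, 19, 16, 28]

rank→(start, suffix):
  0 → (13, 'accgddgbbdfdebagfdb')
  1 → (27, 'agfdb')
  2 → (31, 'b')
  3 → (12, 'baccgddgbbdfdebagfdb')
  4 → (26, 'bagfdb')
  5 → (20, 'bbdfdebagfdb')
  6 → (5, 'bcceefdbaccgddgbbdfdebagfdb')
  7 → (21, 'bdfdebagfdb')
  8 → (4, 'cbcceefdbaccgddgbbdfdebagfdb')
  9 → (6, 'cceefdbaccgddgbbdfdebagfdb')
  10 → (14, 'ccgddgbbdfdebagfdb')
  11 → (1, 'cdecbcceefdbaccgddgbbdfdebagfdb')
  12 → (7, 'ceefdbaccgddgbbdfdebagfdb')
  13 → (15, 'cgddgbbdfdebagfdb')
  14 → (30, 'db')
  15 → (11, 'dbaccgddgbbdfdebagfdb')
  16 → (17, 'ddgbbdfdebagfdb')
  17 → (24, 'debagfdb')
  18 → (2, 'decbcceefdbaccgddgbbdfdebagfdb')
  19 → (22, 'dfdebagfdb')
  20 → (18, 'dgbbdfdebagfdb')
  21 → (25, 'ebagfdb')
  22 → (3, 'ecbcceefdbaccgddgbbdfdebagfdb')
  23 → (8, 'eefdbaccgddgbbdfdebagfdb')
  24 → (9, 'efdbaccgddgbbdfdebagfdb')
  25 → (0, 'fcdecbcceefdbaccgddgbbdfdebagfdb')
  26 → (29, 'fdb')
  27 → (10, 'fdbaccgddgbbdfdebagfdb')
  28 → (23, 'fdebagfdb')
  29 → (19, 'gbbdfdebagfdb')
  30 → (16, 'gddgbbdfdebagfdb')
  31 → (28, 'gfdb')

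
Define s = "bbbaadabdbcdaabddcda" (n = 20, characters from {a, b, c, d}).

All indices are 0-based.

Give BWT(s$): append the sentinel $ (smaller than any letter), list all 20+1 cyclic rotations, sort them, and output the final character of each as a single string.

rank  rotation               last
    0  $bbbaadabdbcdaabddcda  a
    1  a$bbbaadabdbcdaabddcd  d
    2  aabddcda$bbbaadabdbcd  d
    3  aadabdbcdaabddcda$bbb  b
    4  abdbcdaabddcda$bbbaad  d
    5  abddcda$bbbaadabdbcda  a
    6  adabdbcdaabddcda$bbba  a
    7  baadabdbcdaabddcda$bb  b
    8  bbaadabdbcdaabddcda$b  b
    9  bbbaadabdbcdaabddcda$  $
   10  bcdaabddcda$bbbaadabd  d
   11  bdbcdaabddcda$bbbaada  a
   12  bddcda$bbbaadabdbcdaa  a
   13  cda$bbbaadabdbcdaabdd  d
   14  cdaabddcda$bbbaadabdb  b
   15  da$bbbaadabdbcdaabddc  c
   16  daabddcda$bbbaadabdbc  c
   17  dabdbcdaabddcda$bbbaa  a
   18  dbcdaabddcda$bbbaadab  b
   19  dcda$bbbaadabdbcdaabd  d
   20  ddcda$bbbaadabdbcdaab  b

addbdaabb$daadbccabdb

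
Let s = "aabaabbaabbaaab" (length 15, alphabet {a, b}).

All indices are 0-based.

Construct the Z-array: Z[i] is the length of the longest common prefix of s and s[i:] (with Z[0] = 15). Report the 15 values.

Z[0]=15
i=1: i≥r, start 0; Z[1]=1 extend→box=[1,2)
i=2: i≥r, start 0; Z[2]=0
i=3: i≥r, start 0; Z[3]=3 extend→box=[3,6)
i=4: min(r-i=2, Z[1]=1)=1; Z[4]=1
i=5: min(r-i=1, Z[2]=0)=0; Z[5]=0
i=6: i≥r, start 0; Z[6]=0
i=7: i≥r, start 0; Z[7]=3 extend→box=[7,10)
i=8: min(r-i=2, Z[1]=1)=1; Z[8]=1
i=9: min(r-i=1, Z[2]=0)=0; Z[9]=0
i=10: i≥r, start 0; Z[10]=0
i=11: i≥r, start 0; Z[11]=2 extend→box=[11,13)
i=12: min(r-i=1, Z[1]=1)=1; Z[12]=3 extend→box=[12,15)
i=13: min(r-i=2, Z[1]=1)=1; Z[13]=1
i=14: min(r-i=1, Z[2]=0)=0; Z[14]=0

[15, 1, 0, 3, 1, 0, 0, 3, 1, 0, 0, 2, 3, 1, 0]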